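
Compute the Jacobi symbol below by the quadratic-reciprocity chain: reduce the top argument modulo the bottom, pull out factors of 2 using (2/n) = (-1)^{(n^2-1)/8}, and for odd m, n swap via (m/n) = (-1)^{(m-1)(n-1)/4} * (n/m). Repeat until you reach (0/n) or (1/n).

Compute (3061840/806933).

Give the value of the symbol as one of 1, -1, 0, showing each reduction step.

(3061840/806933) = (641041/806933)   [reduce mod 806933]
reciprocity: (641041/806933) = +1·(806933/641041) since 641041 mod 4 = 1, 806933 mod 4 = 1; sign now +1
(806933/641041) = (165892/641041)   [reduce mod 641041]
165892 = 2^2·41473; (2/641041) = +1 since 641041 mod 8 = 1, so (165892/641041) = (+1)^2·(41473/641041); sign now +1
reciprocity: (41473/641041) = +1·(641041/41473) since 41473 mod 4 = 1, 641041 mod 4 = 1; sign now +1
(641041/41473) = (18946/41473)   [reduce mod 41473]
18946 = 2^1·9473; (2/41473) = +1 since 41473 mod 8 = 1, so (18946/41473) = (+1)^1·(9473/41473); sign now +1
reciprocity: (9473/41473) = +1·(41473/9473) since 9473 mod 4 = 1, 41473 mod 4 = 1; sign now +1
(41473/9473) = (3581/9473)   [reduce mod 9473]
reciprocity: (3581/9473) = +1·(9473/3581) since 3581 mod 4 = 1, 9473 mod 4 = 1; sign now +1
(9473/3581) = (2311/3581)   [reduce mod 3581]
reciprocity: (2311/3581) = +1·(3581/2311) since 2311 mod 4 = 3, 3581 mod 4 = 1; sign now +1
(3581/2311) = (1270/2311)   [reduce mod 2311]
1270 = 2^1·635; (2/2311) = +1 since 2311 mod 8 = 7, so (1270/2311) = (+1)^1·(635/2311); sign now +1
reciprocity: (635/2311) = -1·(2311/635) since 635 mod 4 = 3, 2311 mod 4 = 3; sign now -1
(2311/635) = (406/635)   [reduce mod 635]
406 = 2^1·203; (2/635) = -1 since 635 mod 8 = 3, so (406/635) = (-1)^1·(203/635); sign now +1
reciprocity: (203/635) = -1·(635/203) since 203 mod 4 = 3, 635 mod 4 = 3; sign now -1
(635/203) = (26/203)   [reduce mod 203]
26 = 2^1·13; (2/203) = -1 since 203 mod 8 = 3, so (26/203) = (-1)^1·(13/203); sign now +1
reciprocity: (13/203) = +1·(203/13) since 13 mod 4 = 1, 203 mod 4 = 3; sign now +1
(203/13) = (8/13)   [reduce mod 13]
8 = 2^3·1; (2/13) = -1 since 13 mod 8 = 5, so (8/13) = (-1)^3·(1/13); sign now -1
(1/13) = 1; final value = sign = -1

-1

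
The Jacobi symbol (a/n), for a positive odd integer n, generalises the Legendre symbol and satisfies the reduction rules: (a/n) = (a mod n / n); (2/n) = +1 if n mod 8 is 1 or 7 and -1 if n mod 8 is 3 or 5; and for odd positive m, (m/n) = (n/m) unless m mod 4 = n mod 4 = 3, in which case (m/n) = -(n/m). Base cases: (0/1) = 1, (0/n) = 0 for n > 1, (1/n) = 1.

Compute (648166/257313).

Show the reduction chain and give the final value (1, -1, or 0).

(648166/257313): 648166 mod 257313 = 133540, so (648166/257313) = (133540/257313)
factor out 2^2: 133540 = 2^2·33385; with 257313 mod 8 = 1, (2/257313) = +1; sign now +1; continue with (33385/257313)
flip (33385/257313) -> (257313/33385): both odd, 33385 mod 4 = 1, 257313 mod 4 = 1, so the flip contributes +1; sign now +1
(257313/33385): 257313 mod 33385 = 23618, so (257313/33385) = (23618/33385)
factor out 2^1: 23618 = 2^1·11809; with 33385 mod 8 = 1, (2/33385) = +1; sign now +1; continue with (11809/33385)
flip (11809/33385) -> (33385/11809): both odd, 11809 mod 4 = 1, 33385 mod 4 = 1, so the flip contributes +1; sign now +1
(33385/11809): 33385 mod 11809 = 9767, so (33385/11809) = (9767/11809)
flip (9767/11809) -> (11809/9767): both odd, 9767 mod 4 = 3, 11809 mod 4 = 1, so the flip contributes +1; sign now +1
(11809/9767): 11809 mod 9767 = 2042, so (11809/9767) = (2042/9767)
factor out 2^1: 2042 = 2^1·1021; with 9767 mod 8 = 7, (2/9767) = +1; sign now +1; continue with (1021/9767)
flip (1021/9767) -> (9767/1021): both odd, 1021 mod 4 = 1, 9767 mod 4 = 3, so the flip contributes +1; sign now +1
(9767/1021): 9767 mod 1021 = 578, so (9767/1021) = (578/1021)
factor out 2^1: 578 = 2^1·289; with 1021 mod 8 = 5, (2/1021) = -1; sign now -1; continue with (289/1021)
flip (289/1021) -> (1021/289): both odd, 289 mod 4 = 1, 1021 mod 4 = 1, so the flip contributes +1; sign now -1
(1021/289): 1021 mod 289 = 154, so (1021/289) = (154/289)
factor out 2^1: 154 = 2^1·77; with 289 mod 8 = 1, (2/289) = +1; sign now -1; continue with (77/289)
flip (77/289) -> (289/77): both odd, 77 mod 4 = 1, 289 mod 4 = 1, so the flip contributes +1; sign now -1
(289/77): 289 mod 77 = 58, so (289/77) = (58/77)
factor out 2^1: 58 = 2^1·29; with 77 mod 8 = 5, (2/77) = -1; sign now +1; continue with (29/77)
flip (29/77) -> (77/29): both odd, 29 mod 4 = 1, 77 mod 4 = 1, so the flip contributes +1; sign now +1
(77/29): 77 mod 29 = 19, so (77/29) = (19/29)
flip (19/29) -> (29/19): both odd, 19 mod 4 = 3, 29 mod 4 = 1, so the flip contributes +1; sign now +1
(29/19): 29 mod 19 = 10, so (29/19) = (10/19)
factor out 2^1: 10 = 2^1·5; with 19 mod 8 = 3, (2/19) = -1; sign now -1; continue with (5/19)
flip (5/19) -> (19/5): both odd, 5 mod 4 = 1, 19 mod 4 = 3, so the flip contributes +1; sign now -1
(19/5): 19 mod 5 = 4, so (19/5) = (4/5)
factor out 2^2: 4 = 2^2·1; with 5 mod 8 = 5, (2/5) = -1; sign now -1; continue with (1/5)
reached (1/5) = 1, so the symbol is -1

-1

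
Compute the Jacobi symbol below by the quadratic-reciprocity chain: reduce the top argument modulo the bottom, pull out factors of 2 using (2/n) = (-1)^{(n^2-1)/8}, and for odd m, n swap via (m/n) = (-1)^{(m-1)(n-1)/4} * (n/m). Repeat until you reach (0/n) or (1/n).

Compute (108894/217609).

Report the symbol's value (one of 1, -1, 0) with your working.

factor out 2^1: 108894 = 2^1·54447; with 217609 mod 8 = 1, (2/217609) = +1; sign now +1; continue with (54447/217609)
flip (54447/217609) -> (217609/54447): both odd, 54447 mod 4 = 3, 217609 mod 4 = 1, so the flip contributes +1; sign now +1
(217609/54447): 217609 mod 54447 = 54268, so (217609/54447) = (54268/54447)
factor out 2^2: 54268 = 2^2·13567; with 54447 mod 8 = 7, (2/54447) = +1; sign now +1; continue with (13567/54447)
flip (13567/54447) -> (54447/13567): both odd, 13567 mod 4 = 3, 54447 mod 4 = 3, so the flip contributes -1; sign now -1
(54447/13567): 54447 mod 13567 = 179, so (54447/13567) = (179/13567)
flip (179/13567) -> (13567/179): both odd, 179 mod 4 = 3, 13567 mod 4 = 3, so the flip contributes -1; sign now +1
(13567/179): 13567 mod 179 = 142, so (13567/179) = (142/179)
factor out 2^1: 142 = 2^1·71; with 179 mod 8 = 3, (2/179) = -1; sign now -1; continue with (71/179)
flip (71/179) -> (179/71): both odd, 71 mod 4 = 3, 179 mod 4 = 3, so the flip contributes -1; sign now +1
(179/71): 179 mod 71 = 37, so (179/71) = (37/71)
flip (37/71) -> (71/37): both odd, 37 mod 4 = 1, 71 mod 4 = 3, so the flip contributes +1; sign now +1
(71/37): 71 mod 37 = 34, so (71/37) = (34/37)
factor out 2^1: 34 = 2^1·17; with 37 mod 8 = 5, (2/37) = -1; sign now -1; continue with (17/37)
flip (17/37) -> (37/17): both odd, 17 mod 4 = 1, 37 mod 4 = 1, so the flip contributes +1; sign now -1
(37/17): 37 mod 17 = 3, so (37/17) = (3/17)
flip (3/17) -> (17/3): both odd, 3 mod 4 = 3, 17 mod 4 = 1, so the flip contributes +1; sign now -1
(17/3): 17 mod 3 = 2, so (17/3) = (2/3)
factor out 2^1: 2 = 2^1·1; with 3 mod 8 = 3, (2/3) = -1; sign now +1; continue with (1/3)
reached (1/3) = 1, so the symbol is +1

1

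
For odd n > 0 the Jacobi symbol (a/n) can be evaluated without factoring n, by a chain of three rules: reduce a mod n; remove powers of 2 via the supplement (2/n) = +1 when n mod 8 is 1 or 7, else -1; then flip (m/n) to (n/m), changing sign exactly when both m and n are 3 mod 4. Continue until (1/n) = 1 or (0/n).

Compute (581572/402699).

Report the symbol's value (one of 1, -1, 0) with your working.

(581572/402699): 581572 mod 402699 = 178873, so (581572/402699) = (178873/402699)
flip (178873/402699) -> (402699/178873): both odd, 178873 mod 4 = 1, 402699 mod 4 = 3, so the flip contributes +1; sign now +1
(402699/178873): 402699 mod 178873 = 44953, so (402699/178873) = (44953/178873)
flip (44953/178873) -> (178873/44953): both odd, 44953 mod 4 = 1, 178873 mod 4 = 1, so the flip contributes +1; sign now +1
(178873/44953): 178873 mod 44953 = 44014, so (178873/44953) = (44014/44953)
factor out 2^1: 44014 = 2^1·22007; with 44953 mod 8 = 1, (2/44953) = +1; sign now +1; continue with (22007/44953)
flip (22007/44953) -> (44953/22007): both odd, 22007 mod 4 = 3, 44953 mod 4 = 1, so the flip contributes +1; sign now +1
(44953/22007): 44953 mod 22007 = 939, so (44953/22007) = (939/22007)
flip (939/22007) -> (22007/939): both odd, 939 mod 4 = 3, 22007 mod 4 = 3, so the flip contributes -1; sign now -1
(22007/939): 22007 mod 939 = 410, so (22007/939) = (410/939)
factor out 2^1: 410 = 2^1·205; with 939 mod 8 = 3, (2/939) = -1; sign now +1; continue with (205/939)
flip (205/939) -> (939/205): both odd, 205 mod 4 = 1, 939 mod 4 = 3, so the flip contributes +1; sign now +1
(939/205): 939 mod 205 = 119, so (939/205) = (119/205)
flip (119/205) -> (205/119): both odd, 119 mod 4 = 3, 205 mod 4 = 1, so the flip contributes +1; sign now +1
(205/119): 205 mod 119 = 86, so (205/119) = (86/119)
factor out 2^1: 86 = 2^1·43; with 119 mod 8 = 7, (2/119) = +1; sign now +1; continue with (43/119)
flip (43/119) -> (119/43): both odd, 43 mod 4 = 3, 119 mod 4 = 3, so the flip contributes -1; sign now -1
(119/43): 119 mod 43 = 33, so (119/43) = (33/43)
flip (33/43) -> (43/33): both odd, 33 mod 4 = 1, 43 mod 4 = 3, so the flip contributes +1; sign now -1
(43/33): 43 mod 33 = 10, so (43/33) = (10/33)
factor out 2^1: 10 = 2^1·5; with 33 mod 8 = 1, (2/33) = +1; sign now -1; continue with (5/33)
flip (5/33) -> (33/5): both odd, 5 mod 4 = 1, 33 mod 4 = 1, so the flip contributes +1; sign now -1
(33/5): 33 mod 5 = 3, so (33/5) = (3/5)
flip (3/5) -> (5/3): both odd, 3 mod 4 = 3, 5 mod 4 = 1, so the flip contributes +1; sign now -1
(5/3): 5 mod 3 = 2, so (5/3) = (2/3)
factor out 2^1: 2 = 2^1·1; with 3 mod 8 = 3, (2/3) = -1; sign now +1; continue with (1/3)
reached (1/3) = 1, so the symbol is +1

1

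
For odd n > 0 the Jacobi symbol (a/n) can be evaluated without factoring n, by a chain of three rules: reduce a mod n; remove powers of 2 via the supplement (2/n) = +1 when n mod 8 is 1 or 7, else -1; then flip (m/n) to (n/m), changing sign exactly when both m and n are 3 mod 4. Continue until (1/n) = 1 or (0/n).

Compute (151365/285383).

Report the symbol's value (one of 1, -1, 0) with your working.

flip (151365/285383) -> (285383/151365): both odd, 151365 mod 4 = 1, 285383 mod 4 = 3, so the flip contributes +1; sign now +1
(285383/151365): 285383 mod 151365 = 134018, so (285383/151365) = (134018/151365)
factor out 2^1: 134018 = 2^1·67009; with 151365 mod 8 = 5, (2/151365) = -1; sign now -1; continue with (67009/151365)
flip (67009/151365) -> (151365/67009): both odd, 67009 mod 4 = 1, 151365 mod 4 = 1, so the flip contributes +1; sign now -1
(151365/67009): 151365 mod 67009 = 17347, so (151365/67009) = (17347/67009)
flip (17347/67009) -> (67009/17347): both odd, 17347 mod 4 = 3, 67009 mod 4 = 1, so the flip contributes +1; sign now -1
(67009/17347): 67009 mod 17347 = 14968, so (67009/17347) = (14968/17347)
factor out 2^3: 14968 = 2^3·1871; with 17347 mod 8 = 3, (2/17347) = -1; sign now +1; continue with (1871/17347)
flip (1871/17347) -> (17347/1871): both odd, 1871 mod 4 = 3, 17347 mod 4 = 3, so the flip contributes -1; sign now -1
(17347/1871): 17347 mod 1871 = 508, so (17347/1871) = (508/1871)
factor out 2^2: 508 = 2^2·127; with 1871 mod 8 = 7, (2/1871) = +1; sign now -1; continue with (127/1871)
flip (127/1871) -> (1871/127): both odd, 127 mod 4 = 3, 1871 mod 4 = 3, so the flip contributes -1; sign now +1
(1871/127): 1871 mod 127 = 93, so (1871/127) = (93/127)
flip (93/127) -> (127/93): both odd, 93 mod 4 = 1, 127 mod 4 = 3, so the flip contributes +1; sign now +1
(127/93): 127 mod 93 = 34, so (127/93) = (34/93)
factor out 2^1: 34 = 2^1·17; with 93 mod 8 = 5, (2/93) = -1; sign now -1; continue with (17/93)
flip (17/93) -> (93/17): both odd, 17 mod 4 = 1, 93 mod 4 = 1, so the flip contributes +1; sign now -1
(93/17): 93 mod 17 = 8, so (93/17) = (8/17)
factor out 2^3: 8 = 2^3·1; with 17 mod 8 = 1, (2/17) = +1; sign now -1; continue with (1/17)
reached (1/17) = 1, so the symbol is -1

-1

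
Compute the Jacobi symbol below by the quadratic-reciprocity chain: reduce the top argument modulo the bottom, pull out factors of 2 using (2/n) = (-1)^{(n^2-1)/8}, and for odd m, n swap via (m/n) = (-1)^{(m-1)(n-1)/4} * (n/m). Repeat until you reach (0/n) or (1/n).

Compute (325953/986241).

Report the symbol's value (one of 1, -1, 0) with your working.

0

flip (325953/986241) -> (986241/325953): both odd, 325953 mod 4 = 1, 986241 mod 4 = 1, so the flip contributes +1; sign now +1
(986241/325953): 986241 mod 325953 = 8382, so (986241/325953) = (8382/325953)
factor out 2^1: 8382 = 2^1·4191; with 325953 mod 8 = 1, (2/325953) = +1; sign now +1; continue with (4191/325953)
flip (4191/325953) -> (325953/4191): both odd, 4191 mod 4 = 3, 325953 mod 4 = 1, so the flip contributes +1; sign now +1
(325953/4191): 325953 mod 4191 = 3246, so (325953/4191) = (3246/4191)
factor out 2^1: 3246 = 2^1·1623; with 4191 mod 8 = 7, (2/4191) = +1; sign now +1; continue with (1623/4191)
flip (1623/4191) -> (4191/1623): both odd, 1623 mod 4 = 3, 4191 mod 4 = 3, so the flip contributes -1; sign now -1
(4191/1623): 4191 mod 1623 = 945, so (4191/1623) = (945/1623)
flip (945/1623) -> (1623/945): both odd, 945 mod 4 = 1, 1623 mod 4 = 3, so the flip contributes +1; sign now -1
(1623/945): 1623 mod 945 = 678, so (1623/945) = (678/945)
factor out 2^1: 678 = 2^1·339; with 945 mod 8 = 1, (2/945) = +1; sign now -1; continue with (339/945)
flip (339/945) -> (945/339): both odd, 339 mod 4 = 3, 945 mod 4 = 1, so the flip contributes +1; sign now -1
(945/339): 945 mod 339 = 267, so (945/339) = (267/339)
flip (267/339) -> (339/267): both odd, 267 mod 4 = 3, 339 mod 4 = 3, so the flip contributes -1; sign now +1
(339/267): 339 mod 267 = 72, so (339/267) = (72/267)
factor out 2^3: 72 = 2^3·9; with 267 mod 8 = 3, (2/267) = -1; sign now -1; continue with (9/267)
flip (9/267) -> (267/9): both odd, 9 mod 4 = 1, 267 mod 4 = 3, so the flip contributes +1; sign now -1
(267/9): 267 mod 9 = 6, so (267/9) = (6/9)
factor out 2^1: 6 = 2^1·3; with 9 mod 8 = 1, (2/9) = +1; sign now -1; continue with (3/9)
flip (3/9) -> (9/3): both odd, 3 mod 4 = 3, 9 mod 4 = 1, so the flip contributes +1; sign now -1
(9/3): 9 mod 3 = 0, so (9/3) = (0/3)
reached (0/3); gcd(a, n) > 1, so (0/3) = 0 and the symbol is 0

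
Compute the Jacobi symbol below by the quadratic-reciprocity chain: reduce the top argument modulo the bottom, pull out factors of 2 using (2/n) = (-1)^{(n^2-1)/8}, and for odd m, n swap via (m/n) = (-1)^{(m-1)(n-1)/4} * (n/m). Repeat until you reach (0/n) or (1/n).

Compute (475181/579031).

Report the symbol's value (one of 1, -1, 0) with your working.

reciprocity: (475181/579031) = +1·(579031/475181) since 475181 mod 4 = 1, 579031 mod 4 = 3; sign now +1
(579031/475181) = (103850/475181)   [reduce mod 475181]
103850 = 2^1·51925; (2/475181) = -1 since 475181 mod 8 = 5, so (103850/475181) = (-1)^1·(51925/475181); sign now -1
reciprocity: (51925/475181) = +1·(475181/51925) since 51925 mod 4 = 1, 475181 mod 4 = 1; sign now -1
(475181/51925) = (7856/51925)   [reduce mod 51925]
7856 = 2^4·491; (2/51925) = -1 since 51925 mod 8 = 5, so (7856/51925) = (-1)^4·(491/51925); sign now -1
reciprocity: (491/51925) = +1·(51925/491) since 491 mod 4 = 3, 51925 mod 4 = 1; sign now -1
(51925/491) = (370/491)   [reduce mod 491]
370 = 2^1·185; (2/491) = -1 since 491 mod 8 = 3, so (370/491) = (-1)^1·(185/491); sign now +1
reciprocity: (185/491) = +1·(491/185) since 185 mod 4 = 1, 491 mod 4 = 3; sign now +1
(491/185) = (121/185)   [reduce mod 185]
reciprocity: (121/185) = +1·(185/121) since 121 mod 4 = 1, 185 mod 4 = 1; sign now +1
(185/121) = (64/121)   [reduce mod 121]
64 = 2^6·1; (2/121) = +1 since 121 mod 8 = 1, so (64/121) = (+1)^6·(1/121); sign now +1
(1/121) = 1; final value = sign = +1

1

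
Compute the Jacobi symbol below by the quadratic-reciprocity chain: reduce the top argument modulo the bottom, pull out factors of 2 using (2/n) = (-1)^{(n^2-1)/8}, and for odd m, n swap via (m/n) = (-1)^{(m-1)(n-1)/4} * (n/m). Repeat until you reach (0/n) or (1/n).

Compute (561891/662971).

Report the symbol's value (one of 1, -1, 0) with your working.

-1

flip (561891/662971) -> (662971/561891): both odd, 561891 mod 4 = 3, 662971 mod 4 = 3, so the flip contributes -1; sign now -1
(662971/561891): 662971 mod 561891 = 101080, so (662971/561891) = (101080/561891)
factor out 2^3: 101080 = 2^3·12635; with 561891 mod 8 = 3, (2/561891) = -1; sign now +1; continue with (12635/561891)
flip (12635/561891) -> (561891/12635): both odd, 12635 mod 4 = 3, 561891 mod 4 = 3, so the flip contributes -1; sign now -1
(561891/12635): 561891 mod 12635 = 5951, so (561891/12635) = (5951/12635)
flip (5951/12635) -> (12635/5951): both odd, 5951 mod 4 = 3, 12635 mod 4 = 3, so the flip contributes -1; sign now +1
(12635/5951): 12635 mod 5951 = 733, so (12635/5951) = (733/5951)
flip (733/5951) -> (5951/733): both odd, 733 mod 4 = 1, 5951 mod 4 = 3, so the flip contributes +1; sign now +1
(5951/733): 5951 mod 733 = 87, so (5951/733) = (87/733)
flip (87/733) -> (733/87): both odd, 87 mod 4 = 3, 733 mod 4 = 1, so the flip contributes +1; sign now +1
(733/87): 733 mod 87 = 37, so (733/87) = (37/87)
flip (37/87) -> (87/37): both odd, 37 mod 4 = 1, 87 mod 4 = 3, so the flip contributes +1; sign now +1
(87/37): 87 mod 37 = 13, so (87/37) = (13/37)
flip (13/37) -> (37/13): both odd, 13 mod 4 = 1, 37 mod 4 = 1, so the flip contributes +1; sign now +1
(37/13): 37 mod 13 = 11, so (37/13) = (11/13)
flip (11/13) -> (13/11): both odd, 11 mod 4 = 3, 13 mod 4 = 1, so the flip contributes +1; sign now +1
(13/11): 13 mod 11 = 2, so (13/11) = (2/11)
factor out 2^1: 2 = 2^1·1; with 11 mod 8 = 3, (2/11) = -1; sign now -1; continue with (1/11)
reached (1/11) = 1, so the symbol is -1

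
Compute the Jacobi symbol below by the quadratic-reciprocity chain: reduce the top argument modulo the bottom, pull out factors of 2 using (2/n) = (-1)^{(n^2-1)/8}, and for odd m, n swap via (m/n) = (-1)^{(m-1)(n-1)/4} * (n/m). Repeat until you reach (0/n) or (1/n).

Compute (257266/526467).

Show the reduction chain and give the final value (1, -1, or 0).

factor out 2^1: 257266 = 2^1·128633; with 526467 mod 8 = 3, (2/526467) = -1; sign now -1; continue with (128633/526467)
flip (128633/526467) -> (526467/128633): both odd, 128633 mod 4 = 1, 526467 mod 4 = 3, so the flip contributes +1; sign now -1
(526467/128633): 526467 mod 128633 = 11935, so (526467/128633) = (11935/128633)
flip (11935/128633) -> (128633/11935): both odd, 11935 mod 4 = 3, 128633 mod 4 = 1, so the flip contributes +1; sign now -1
(128633/11935): 128633 mod 11935 = 9283, so (128633/11935) = (9283/11935)
flip (9283/11935) -> (11935/9283): both odd, 9283 mod 4 = 3, 11935 mod 4 = 3, so the flip contributes -1; sign now +1
(11935/9283): 11935 mod 9283 = 2652, so (11935/9283) = (2652/9283)
factor out 2^2: 2652 = 2^2·663; with 9283 mod 8 = 3, (2/9283) = -1; sign now +1; continue with (663/9283)
flip (663/9283) -> (9283/663): both odd, 663 mod 4 = 3, 9283 mod 4 = 3, so the flip contributes -1; sign now -1
(9283/663): 9283 mod 663 = 1, so (9283/663) = (1/663)
reached (1/663) = 1, so the symbol is -1

-1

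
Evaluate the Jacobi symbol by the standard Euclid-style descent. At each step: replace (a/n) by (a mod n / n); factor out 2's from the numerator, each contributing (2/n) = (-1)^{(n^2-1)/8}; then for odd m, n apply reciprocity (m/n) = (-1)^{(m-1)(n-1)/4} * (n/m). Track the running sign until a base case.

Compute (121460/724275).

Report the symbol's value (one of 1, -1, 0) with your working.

121460 = 2^2·30365; (2/724275) = -1 since 724275 mod 8 = 3, so (121460/724275) = (-1)^2·(30365/724275); sign now +1
reciprocity: (30365/724275) = +1·(724275/30365) since 30365 mod 4 = 1, 724275 mod 4 = 3; sign now +1
(724275/30365) = (25880/30365)   [reduce mod 30365]
25880 = 2^3·3235; (2/30365) = -1 since 30365 mod 8 = 5, so (25880/30365) = (-1)^3·(3235/30365); sign now -1
reciprocity: (3235/30365) = +1·(30365/3235) since 3235 mod 4 = 3, 30365 mod 4 = 1; sign now -1
(30365/3235) = (1250/3235)   [reduce mod 3235]
1250 = 2^1·625; (2/3235) = -1 since 3235 mod 8 = 3, so (1250/3235) = (-1)^1·(625/3235); sign now +1
reciprocity: (625/3235) = +1·(3235/625) since 625 mod 4 = 1, 3235 mod 4 = 3; sign now +1
(3235/625) = (110/625)   [reduce mod 625]
110 = 2^1·55; (2/625) = +1 since 625 mod 8 = 1, so (110/625) = (+1)^1·(55/625); sign now +1
reciprocity: (55/625) = +1·(625/55) since 55 mod 4 = 3, 625 mod 4 = 1; sign now +1
(625/55) = (20/55)   [reduce mod 55]
20 = 2^2·5; (2/55) = +1 since 55 mod 8 = 7, so (20/55) = (+1)^2·(5/55); sign now +1
reciprocity: (5/55) = +1·(55/5) since 5 mod 4 = 1, 55 mod 4 = 3; sign now +1
(55/5) = (0/5)   [reduce mod 5]
(0/5) = 0   [gcd(a, n) > 1]; final value = 0

0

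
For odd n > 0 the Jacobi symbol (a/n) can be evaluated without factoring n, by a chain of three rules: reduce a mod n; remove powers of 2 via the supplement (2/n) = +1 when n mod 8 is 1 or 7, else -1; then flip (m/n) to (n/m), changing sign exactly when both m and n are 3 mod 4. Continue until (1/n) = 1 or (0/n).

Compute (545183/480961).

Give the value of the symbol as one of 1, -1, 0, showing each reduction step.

(545183/480961) = (64222/480961)   [reduce mod 480961]
64222 = 2^1·32111; (2/480961) = +1 since 480961 mod 8 = 1, so (64222/480961) = (+1)^1·(32111/480961); sign now +1
reciprocity: (32111/480961) = +1·(480961/32111) since 32111 mod 4 = 3, 480961 mod 4 = 1; sign now +1
(480961/32111) = (31407/32111)   [reduce mod 32111]
reciprocity: (31407/32111) = -1·(32111/31407) since 31407 mod 4 = 3, 32111 mod 4 = 3; sign now -1
(32111/31407) = (704/31407)   [reduce mod 31407]
704 = 2^6·11; (2/31407) = +1 since 31407 mod 8 = 7, so (704/31407) = (+1)^6·(11/31407); sign now -1
reciprocity: (11/31407) = -1·(31407/11) since 11 mod 4 = 3, 31407 mod 4 = 3; sign now +1
(31407/11) = (2/11)   [reduce mod 11]
2 = 2^1·1; (2/11) = -1 since 11 mod 8 = 3, so (2/11) = (-1)^1·(1/11); sign now -1
(1/11) = 1; final value = sign = -1

-1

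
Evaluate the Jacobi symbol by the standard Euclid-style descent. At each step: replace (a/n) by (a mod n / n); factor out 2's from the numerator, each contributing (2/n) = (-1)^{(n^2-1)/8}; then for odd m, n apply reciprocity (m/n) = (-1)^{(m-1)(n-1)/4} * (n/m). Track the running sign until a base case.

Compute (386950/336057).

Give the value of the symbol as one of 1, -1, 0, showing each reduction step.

(386950/336057) = (50893/336057)   [reduce mod 336057]
reciprocity: (50893/336057) = +1·(336057/50893) since 50893 mod 4 = 1, 336057 mod 4 = 1; sign now +1
(336057/50893) = (30699/50893)   [reduce mod 50893]
reciprocity: (30699/50893) = +1·(50893/30699) since 30699 mod 4 = 3, 50893 mod 4 = 1; sign now +1
(50893/30699) = (20194/30699)   [reduce mod 30699]
20194 = 2^1·10097; (2/30699) = -1 since 30699 mod 8 = 3, so (20194/30699) = (-1)^1·(10097/30699); sign now -1
reciprocity: (10097/30699) = +1·(30699/10097) since 10097 mod 4 = 1, 30699 mod 4 = 3; sign now -1
(30699/10097) = (408/10097)   [reduce mod 10097]
408 = 2^3·51; (2/10097) = +1 since 10097 mod 8 = 1, so (408/10097) = (+1)^3·(51/10097); sign now -1
reciprocity: (51/10097) = +1·(10097/51) since 51 mod 4 = 3, 10097 mod 4 = 1; sign now -1
(10097/51) = (50/51)   [reduce mod 51]
50 = 2^1·25; (2/51) = -1 since 51 mod 8 = 3, so (50/51) = (-1)^1·(25/51); sign now +1
reciprocity: (25/51) = +1·(51/25) since 25 mod 4 = 1, 51 mod 4 = 3; sign now +1
(51/25) = (1/25)   [reduce mod 25]
(1/25) = 1; final value = sign = +1

1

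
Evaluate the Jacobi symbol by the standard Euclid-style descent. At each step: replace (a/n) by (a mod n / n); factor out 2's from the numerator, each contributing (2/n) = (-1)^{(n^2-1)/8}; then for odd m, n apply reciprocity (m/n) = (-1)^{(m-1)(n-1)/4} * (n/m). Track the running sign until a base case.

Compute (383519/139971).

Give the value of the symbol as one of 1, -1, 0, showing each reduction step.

1

(383519/139971) = (103577/139971)   [reduce mod 139971]
reciprocity: (103577/139971) = +1·(139971/103577) since 103577 mod 4 = 1, 139971 mod 4 = 3; sign now +1
(139971/103577) = (36394/103577)   [reduce mod 103577]
36394 = 2^1·18197; (2/103577) = +1 since 103577 mod 8 = 1, so (36394/103577) = (+1)^1·(18197/103577); sign now +1
reciprocity: (18197/103577) = +1·(103577/18197) since 18197 mod 4 = 1, 103577 mod 4 = 1; sign now +1
(103577/18197) = (12592/18197)   [reduce mod 18197]
12592 = 2^4·787; (2/18197) = -1 since 18197 mod 8 = 5, so (12592/18197) = (-1)^4·(787/18197); sign now +1
reciprocity: (787/18197) = +1·(18197/787) since 787 mod 4 = 3, 18197 mod 4 = 1; sign now +1
(18197/787) = (96/787)   [reduce mod 787]
96 = 2^5·3; (2/787) = -1 since 787 mod 8 = 3, so (96/787) = (-1)^5·(3/787); sign now -1
reciprocity: (3/787) = -1·(787/3) since 3 mod 4 = 3, 787 mod 4 = 3; sign now +1
(787/3) = (1/3)   [reduce mod 3]
(1/3) = 1; final value = sign = +1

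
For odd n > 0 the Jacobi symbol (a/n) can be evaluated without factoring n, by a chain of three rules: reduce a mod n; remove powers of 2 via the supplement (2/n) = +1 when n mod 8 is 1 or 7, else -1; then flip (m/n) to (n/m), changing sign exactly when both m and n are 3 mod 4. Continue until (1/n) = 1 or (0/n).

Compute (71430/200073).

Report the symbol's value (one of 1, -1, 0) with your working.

0

factor out 2^1: 71430 = 2^1·35715; with 200073 mod 8 = 1, (2/200073) = +1; sign now +1; continue with (35715/200073)
flip (35715/200073) -> (200073/35715): both odd, 35715 mod 4 = 3, 200073 mod 4 = 1, so the flip contributes +1; sign now +1
(200073/35715): 200073 mod 35715 = 21498, so (200073/35715) = (21498/35715)
factor out 2^1: 21498 = 2^1·10749; with 35715 mod 8 = 3, (2/35715) = -1; sign now -1; continue with (10749/35715)
flip (10749/35715) -> (35715/10749): both odd, 10749 mod 4 = 1, 35715 mod 4 = 3, so the flip contributes +1; sign now -1
(35715/10749): 35715 mod 10749 = 3468, so (35715/10749) = (3468/10749)
factor out 2^2: 3468 = 2^2·867; with 10749 mod 8 = 5, (2/10749) = -1; sign now -1; continue with (867/10749)
flip (867/10749) -> (10749/867): both odd, 867 mod 4 = 3, 10749 mod 4 = 1, so the flip contributes +1; sign now -1
(10749/867): 10749 mod 867 = 345, so (10749/867) = (345/867)
flip (345/867) -> (867/345): both odd, 345 mod 4 = 1, 867 mod 4 = 3, so the flip contributes +1; sign now -1
(867/345): 867 mod 345 = 177, so (867/345) = (177/345)
flip (177/345) -> (345/177): both odd, 177 mod 4 = 1, 345 mod 4 = 1, so the flip contributes +1; sign now -1
(345/177): 345 mod 177 = 168, so (345/177) = (168/177)
factor out 2^3: 168 = 2^3·21; with 177 mod 8 = 1, (2/177) = +1; sign now -1; continue with (21/177)
flip (21/177) -> (177/21): both odd, 21 mod 4 = 1, 177 mod 4 = 1, so the flip contributes +1; sign now -1
(177/21): 177 mod 21 = 9, so (177/21) = (9/21)
flip (9/21) -> (21/9): both odd, 9 mod 4 = 1, 21 mod 4 = 1, so the flip contributes +1; sign now -1
(21/9): 21 mod 9 = 3, so (21/9) = (3/9)
flip (3/9) -> (9/3): both odd, 3 mod 4 = 3, 9 mod 4 = 1, so the flip contributes +1; sign now -1
(9/3): 9 mod 3 = 0, so (9/3) = (0/3)
reached (0/3); gcd(a, n) > 1, so (0/3) = 0 and the symbol is 0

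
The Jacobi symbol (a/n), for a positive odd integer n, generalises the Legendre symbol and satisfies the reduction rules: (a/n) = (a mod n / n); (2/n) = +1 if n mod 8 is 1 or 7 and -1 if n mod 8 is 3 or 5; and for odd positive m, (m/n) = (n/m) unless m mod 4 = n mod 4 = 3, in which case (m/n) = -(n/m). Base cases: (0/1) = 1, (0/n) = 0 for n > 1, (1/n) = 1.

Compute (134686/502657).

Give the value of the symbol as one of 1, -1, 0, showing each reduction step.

134686 = 2^1·67343; (2/502657) = +1 since 502657 mod 8 = 1, so (134686/502657) = (+1)^1·(67343/502657); sign now +1
reciprocity: (67343/502657) = +1·(502657/67343) since 67343 mod 4 = 3, 502657 mod 4 = 1; sign now +1
(502657/67343) = (31256/67343)   [reduce mod 67343]
31256 = 2^3·3907; (2/67343) = +1 since 67343 mod 8 = 7, so (31256/67343) = (+1)^3·(3907/67343); sign now +1
reciprocity: (3907/67343) = -1·(67343/3907) since 3907 mod 4 = 3, 67343 mod 4 = 3; sign now -1
(67343/3907) = (924/3907)   [reduce mod 3907]
924 = 2^2·231; (2/3907) = -1 since 3907 mod 8 = 3, so (924/3907) = (-1)^2·(231/3907); sign now -1
reciprocity: (231/3907) = -1·(3907/231) since 231 mod 4 = 3, 3907 mod 4 = 3; sign now +1
(3907/231) = (211/231)   [reduce mod 231]
reciprocity: (211/231) = -1·(231/211) since 211 mod 4 = 3, 231 mod 4 = 3; sign now -1
(231/211) = (20/211)   [reduce mod 211]
20 = 2^2·5; (2/211) = -1 since 211 mod 8 = 3, so (20/211) = (-1)^2·(5/211); sign now -1
reciprocity: (5/211) = +1·(211/5) since 5 mod 4 = 1, 211 mod 4 = 3; sign now -1
(211/5) = (1/5)   [reduce mod 5]
(1/5) = 1; final value = sign = -1

-1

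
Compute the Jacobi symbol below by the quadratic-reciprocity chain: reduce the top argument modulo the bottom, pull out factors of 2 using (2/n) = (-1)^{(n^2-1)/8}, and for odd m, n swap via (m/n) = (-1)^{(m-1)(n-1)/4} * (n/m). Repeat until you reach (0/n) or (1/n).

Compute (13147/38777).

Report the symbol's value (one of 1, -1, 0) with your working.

flip (13147/38777) -> (38777/13147): both odd, 13147 mod 4 = 3, 38777 mod 4 = 1, so the flip contributes +1; sign now +1
(38777/13147): 38777 mod 13147 = 12483, so (38777/13147) = (12483/13147)
flip (12483/13147) -> (13147/12483): both odd, 12483 mod 4 = 3, 13147 mod 4 = 3, so the flip contributes -1; sign now -1
(13147/12483): 13147 mod 12483 = 664, so (13147/12483) = (664/12483)
factor out 2^3: 664 = 2^3·83; with 12483 mod 8 = 3, (2/12483) = -1; sign now +1; continue with (83/12483)
flip (83/12483) -> (12483/83): both odd, 83 mod 4 = 3, 12483 mod 4 = 3, so the flip contributes -1; sign now -1
(12483/83): 12483 mod 83 = 33, so (12483/83) = (33/83)
flip (33/83) -> (83/33): both odd, 33 mod 4 = 1, 83 mod 4 = 3, so the flip contributes +1; sign now -1
(83/33): 83 mod 33 = 17, so (83/33) = (17/33)
flip (17/33) -> (33/17): both odd, 17 mod 4 = 1, 33 mod 4 = 1, so the flip contributes +1; sign now -1
(33/17): 33 mod 17 = 16, so (33/17) = (16/17)
factor out 2^4: 16 = 2^4·1; with 17 mod 8 = 1, (2/17) = +1; sign now -1; continue with (1/17)
reached (1/17) = 1, so the symbol is -1

-1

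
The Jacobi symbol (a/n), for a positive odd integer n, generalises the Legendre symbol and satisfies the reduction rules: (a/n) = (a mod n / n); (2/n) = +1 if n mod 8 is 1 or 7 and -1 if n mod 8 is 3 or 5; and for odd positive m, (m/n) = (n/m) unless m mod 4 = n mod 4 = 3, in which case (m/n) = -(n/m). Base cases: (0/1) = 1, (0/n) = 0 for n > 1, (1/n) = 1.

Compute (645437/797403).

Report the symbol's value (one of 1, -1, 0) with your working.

-1

flip (645437/797403) -> (797403/645437): both odd, 645437 mod 4 = 1, 797403 mod 4 = 3, so the flip contributes +1; sign now +1
(797403/645437): 797403 mod 645437 = 151966, so (797403/645437) = (151966/645437)
factor out 2^1: 151966 = 2^1·75983; with 645437 mod 8 = 5, (2/645437) = -1; sign now -1; continue with (75983/645437)
flip (75983/645437) -> (645437/75983): both odd, 75983 mod 4 = 3, 645437 mod 4 = 1, so the flip contributes +1; sign now -1
(645437/75983): 645437 mod 75983 = 37573, so (645437/75983) = (37573/75983)
flip (37573/75983) -> (75983/37573): both odd, 37573 mod 4 = 1, 75983 mod 4 = 3, so the flip contributes +1; sign now -1
(75983/37573): 75983 mod 37573 = 837, so (75983/37573) = (837/37573)
flip (837/37573) -> (37573/837): both odd, 837 mod 4 = 1, 37573 mod 4 = 1, so the flip contributes +1; sign now -1
(37573/837): 37573 mod 837 = 745, so (37573/837) = (745/837)
flip (745/837) -> (837/745): both odd, 745 mod 4 = 1, 837 mod 4 = 1, so the flip contributes +1; sign now -1
(837/745): 837 mod 745 = 92, so (837/745) = (92/745)
factor out 2^2: 92 = 2^2·23; with 745 mod 8 = 1, (2/745) = +1; sign now -1; continue with (23/745)
flip (23/745) -> (745/23): both odd, 23 mod 4 = 3, 745 mod 4 = 1, so the flip contributes +1; sign now -1
(745/23): 745 mod 23 = 9, so (745/23) = (9/23)
flip (9/23) -> (23/9): both odd, 9 mod 4 = 1, 23 mod 4 = 3, so the flip contributes +1; sign now -1
(23/9): 23 mod 9 = 5, so (23/9) = (5/9)
flip (5/9) -> (9/5): both odd, 5 mod 4 = 1, 9 mod 4 = 1, so the flip contributes +1; sign now -1
(9/5): 9 mod 5 = 4, so (9/5) = (4/5)
factor out 2^2: 4 = 2^2·1; with 5 mod 8 = 5, (2/5) = -1; sign now -1; continue with (1/5)
reached (1/5) = 1, so the symbol is -1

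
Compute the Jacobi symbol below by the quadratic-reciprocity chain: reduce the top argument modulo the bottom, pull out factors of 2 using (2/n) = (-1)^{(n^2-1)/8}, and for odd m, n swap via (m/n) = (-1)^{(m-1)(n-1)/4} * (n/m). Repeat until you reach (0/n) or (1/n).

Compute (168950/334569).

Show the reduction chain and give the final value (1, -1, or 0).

-1

factor out 2^1: 168950 = 2^1·84475; with 334569 mod 8 = 1, (2/334569) = +1; sign now +1; continue with (84475/334569)
flip (84475/334569) -> (334569/84475): both odd, 84475 mod 4 = 3, 334569 mod 4 = 1, so the flip contributes +1; sign now +1
(334569/84475): 334569 mod 84475 = 81144, so (334569/84475) = (81144/84475)
factor out 2^3: 81144 = 2^3·10143; with 84475 mod 8 = 3, (2/84475) = -1; sign now -1; continue with (10143/84475)
flip (10143/84475) -> (84475/10143): both odd, 10143 mod 4 = 3, 84475 mod 4 = 3, so the flip contributes -1; sign now +1
(84475/10143): 84475 mod 10143 = 3331, so (84475/10143) = (3331/10143)
flip (3331/10143) -> (10143/3331): both odd, 3331 mod 4 = 3, 10143 mod 4 = 3, so the flip contributes -1; sign now -1
(10143/3331): 10143 mod 3331 = 150, so (10143/3331) = (150/3331)
factor out 2^1: 150 = 2^1·75; with 3331 mod 8 = 3, (2/3331) = -1; sign now +1; continue with (75/3331)
flip (75/3331) -> (3331/75): both odd, 75 mod 4 = 3, 3331 mod 4 = 3, so the flip contributes -1; sign now -1
(3331/75): 3331 mod 75 = 31, so (3331/75) = (31/75)
flip (31/75) -> (75/31): both odd, 31 mod 4 = 3, 75 mod 4 = 3, so the flip contributes -1; sign now +1
(75/31): 75 mod 31 = 13, so (75/31) = (13/31)
flip (13/31) -> (31/13): both odd, 13 mod 4 = 1, 31 mod 4 = 3, so the flip contributes +1; sign now +1
(31/13): 31 mod 13 = 5, so (31/13) = (5/13)
flip (5/13) -> (13/5): both odd, 5 mod 4 = 1, 13 mod 4 = 1, so the flip contributes +1; sign now +1
(13/5): 13 mod 5 = 3, so (13/5) = (3/5)
flip (3/5) -> (5/3): both odd, 3 mod 4 = 3, 5 mod 4 = 1, so the flip contributes +1; sign now +1
(5/3): 5 mod 3 = 2, so (5/3) = (2/3)
factor out 2^1: 2 = 2^1·1; with 3 mod 8 = 3, (2/3) = -1; sign now -1; continue with (1/3)
reached (1/3) = 1, so the symbol is -1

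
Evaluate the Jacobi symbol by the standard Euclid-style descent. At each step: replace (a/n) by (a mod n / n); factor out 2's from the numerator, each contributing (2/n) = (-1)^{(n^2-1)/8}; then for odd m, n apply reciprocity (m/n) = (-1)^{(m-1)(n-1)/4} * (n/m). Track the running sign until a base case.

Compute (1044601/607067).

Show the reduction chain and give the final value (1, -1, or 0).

(1044601/607067): 1044601 mod 607067 = 437534, so (1044601/607067) = (437534/607067)
factor out 2^1: 437534 = 2^1·218767; with 607067 mod 8 = 3, (2/607067) = -1; sign now -1; continue with (218767/607067)
flip (218767/607067) -> (607067/218767): both odd, 218767 mod 4 = 3, 607067 mod 4 = 3, so the flip contributes -1; sign now +1
(607067/218767): 607067 mod 218767 = 169533, so (607067/218767) = (169533/218767)
flip (169533/218767) -> (218767/169533): both odd, 169533 mod 4 = 1, 218767 mod 4 = 3, so the flip contributes +1; sign now +1
(218767/169533): 218767 mod 169533 = 49234, so (218767/169533) = (49234/169533)
factor out 2^1: 49234 = 2^1·24617; with 169533 mod 8 = 5, (2/169533) = -1; sign now -1; continue with (24617/169533)
flip (24617/169533) -> (169533/24617): both odd, 24617 mod 4 = 1, 169533 mod 4 = 1, so the flip contributes +1; sign now -1
(169533/24617): 169533 mod 24617 = 21831, so (169533/24617) = (21831/24617)
flip (21831/24617) -> (24617/21831): both odd, 21831 mod 4 = 3, 24617 mod 4 = 1, so the flip contributes +1; sign now -1
(24617/21831): 24617 mod 21831 = 2786, so (24617/21831) = (2786/21831)
factor out 2^1: 2786 = 2^1·1393; with 21831 mod 8 = 7, (2/21831) = +1; sign now -1; continue with (1393/21831)
flip (1393/21831) -> (21831/1393): both odd, 1393 mod 4 = 1, 21831 mod 4 = 3, so the flip contributes +1; sign now -1
(21831/1393): 21831 mod 1393 = 936, so (21831/1393) = (936/1393)
factor out 2^3: 936 = 2^3·117; with 1393 mod 8 = 1, (2/1393) = +1; sign now -1; continue with (117/1393)
flip (117/1393) -> (1393/117): both odd, 117 mod 4 = 1, 1393 mod 4 = 1, so the flip contributes +1; sign now -1
(1393/117): 1393 mod 117 = 106, so (1393/117) = (106/117)
factor out 2^1: 106 = 2^1·53; with 117 mod 8 = 5, (2/117) = -1; sign now +1; continue with (53/117)
flip (53/117) -> (117/53): both odd, 53 mod 4 = 1, 117 mod 4 = 1, so the flip contributes +1; sign now +1
(117/53): 117 mod 53 = 11, so (117/53) = (11/53)
flip (11/53) -> (53/11): both odd, 11 mod 4 = 3, 53 mod 4 = 1, so the flip contributes +1; sign now +1
(53/11): 53 mod 11 = 9, so (53/11) = (9/11)
flip (9/11) -> (11/9): both odd, 9 mod 4 = 1, 11 mod 4 = 3, so the flip contributes +1; sign now +1
(11/9): 11 mod 9 = 2, so (11/9) = (2/9)
factor out 2^1: 2 = 2^1·1; with 9 mod 8 = 1, (2/9) = +1; sign now +1; continue with (1/9)
reached (1/9) = 1, so the symbol is +1

1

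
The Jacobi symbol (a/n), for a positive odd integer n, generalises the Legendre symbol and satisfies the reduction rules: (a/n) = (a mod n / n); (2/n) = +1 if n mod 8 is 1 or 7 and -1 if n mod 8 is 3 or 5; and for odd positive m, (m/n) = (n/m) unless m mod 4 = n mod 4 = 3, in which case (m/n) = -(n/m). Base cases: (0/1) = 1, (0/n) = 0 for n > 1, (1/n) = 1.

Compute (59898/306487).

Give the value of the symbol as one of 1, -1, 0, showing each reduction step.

59898 = 2^1·29949; (2/306487) = +1 since 306487 mod 8 = 7, so (59898/306487) = (+1)^1·(29949/306487); sign now +1
reciprocity: (29949/306487) = +1·(306487/29949) since 29949 mod 4 = 1, 306487 mod 4 = 3; sign now +1
(306487/29949) = (6997/29949)   [reduce mod 29949]
reciprocity: (6997/29949) = +1·(29949/6997) since 6997 mod 4 = 1, 29949 mod 4 = 1; sign now +1
(29949/6997) = (1961/6997)   [reduce mod 6997]
reciprocity: (1961/6997) = +1·(6997/1961) since 1961 mod 4 = 1, 6997 mod 4 = 1; sign now +1
(6997/1961) = (1114/1961)   [reduce mod 1961]
1114 = 2^1·557; (2/1961) = +1 since 1961 mod 8 = 1, so (1114/1961) = (+1)^1·(557/1961); sign now +1
reciprocity: (557/1961) = +1·(1961/557) since 557 mod 4 = 1, 1961 mod 4 = 1; sign now +1
(1961/557) = (290/557)   [reduce mod 557]
290 = 2^1·145; (2/557) = -1 since 557 mod 8 = 5, so (290/557) = (-1)^1·(145/557); sign now -1
reciprocity: (145/557) = +1·(557/145) since 145 mod 4 = 1, 557 mod 4 = 1; sign now -1
(557/145) = (122/145)   [reduce mod 145]
122 = 2^1·61; (2/145) = +1 since 145 mod 8 = 1, so (122/145) = (+1)^1·(61/145); sign now -1
reciprocity: (61/145) = +1·(145/61) since 61 mod 4 = 1, 145 mod 4 = 1; sign now -1
(145/61) = (23/61)   [reduce mod 61]
reciprocity: (23/61) = +1·(61/23) since 23 mod 4 = 3, 61 mod 4 = 1; sign now -1
(61/23) = (15/23)   [reduce mod 23]
reciprocity: (15/23) = -1·(23/15) since 15 mod 4 = 3, 23 mod 4 = 3; sign now +1
(23/15) = (8/15)   [reduce mod 15]
8 = 2^3·1; (2/15) = +1 since 15 mod 8 = 7, so (8/15) = (+1)^3·(1/15); sign now +1
(1/15) = 1; final value = sign = +1

1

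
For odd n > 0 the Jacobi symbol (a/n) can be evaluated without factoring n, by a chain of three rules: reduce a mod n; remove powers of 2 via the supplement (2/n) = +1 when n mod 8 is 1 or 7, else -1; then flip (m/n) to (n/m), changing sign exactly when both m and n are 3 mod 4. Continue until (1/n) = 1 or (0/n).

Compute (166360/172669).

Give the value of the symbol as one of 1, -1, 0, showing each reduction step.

factor out 2^3: 166360 = 2^3·20795; with 172669 mod 8 = 5, (2/172669) = -1; sign now -1; continue with (20795/172669)
flip (20795/172669) -> (172669/20795): both odd, 20795 mod 4 = 3, 172669 mod 4 = 1, so the flip contributes +1; sign now -1
(172669/20795): 172669 mod 20795 = 6309, so (172669/20795) = (6309/20795)
flip (6309/20795) -> (20795/6309): both odd, 6309 mod 4 = 1, 20795 mod 4 = 3, so the flip contributes +1; sign now -1
(20795/6309): 20795 mod 6309 = 1868, so (20795/6309) = (1868/6309)
factor out 2^2: 1868 = 2^2·467; with 6309 mod 8 = 5, (2/6309) = -1; sign now -1; continue with (467/6309)
flip (467/6309) -> (6309/467): both odd, 467 mod 4 = 3, 6309 mod 4 = 1, so the flip contributes +1; sign now -1
(6309/467): 6309 mod 467 = 238, so (6309/467) = (238/467)
factor out 2^1: 238 = 2^1·119; with 467 mod 8 = 3, (2/467) = -1; sign now +1; continue with (119/467)
flip (119/467) -> (467/119): both odd, 119 mod 4 = 3, 467 mod 4 = 3, so the flip contributes -1; sign now -1
(467/119): 467 mod 119 = 110, so (467/119) = (110/119)
factor out 2^1: 110 = 2^1·55; with 119 mod 8 = 7, (2/119) = +1; sign now -1; continue with (55/119)
flip (55/119) -> (119/55): both odd, 55 mod 4 = 3, 119 mod 4 = 3, so the flip contributes -1; sign now +1
(119/55): 119 mod 55 = 9, so (119/55) = (9/55)
flip (9/55) -> (55/9): both odd, 9 mod 4 = 1, 55 mod 4 = 3, so the flip contributes +1; sign now +1
(55/9): 55 mod 9 = 1, so (55/9) = (1/9)
reached (1/9) = 1, so the symbol is +1

1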